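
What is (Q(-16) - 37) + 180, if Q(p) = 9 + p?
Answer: 136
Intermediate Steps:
(Q(-16) - 37) + 180 = ((9 - 16) - 37) + 180 = (-7 - 37) + 180 = -44 + 180 = 136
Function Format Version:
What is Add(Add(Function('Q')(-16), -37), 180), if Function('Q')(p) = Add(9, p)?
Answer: 136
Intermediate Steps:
Add(Add(Function('Q')(-16), -37), 180) = Add(Add(Add(9, -16), -37), 180) = Add(Add(-7, -37), 180) = Add(-44, 180) = 136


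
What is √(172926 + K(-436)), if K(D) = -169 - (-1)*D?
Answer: √172321 ≈ 415.12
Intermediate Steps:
K(D) = -169 + D
√(172926 + K(-436)) = √(172926 + (-169 - 436)) = √(172926 - 605) = √172321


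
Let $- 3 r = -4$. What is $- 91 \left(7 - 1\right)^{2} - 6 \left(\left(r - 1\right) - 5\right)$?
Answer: $-3248$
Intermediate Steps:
$r = \frac{4}{3}$ ($r = \left(- \frac{1}{3}\right) \left(-4\right) = \frac{4}{3} \approx 1.3333$)
$- 91 \left(7 - 1\right)^{2} - 6 \left(\left(r - 1\right) - 5\right) = - 91 \left(7 - 1\right)^{2} - 6 \left(\left(\frac{4}{3} - 1\right) - 5\right) = - 91 \cdot 6^{2} - 6 \left(\frac{1}{3} - 5\right) = \left(-91\right) 36 - -28 = -3276 + 28 = -3248$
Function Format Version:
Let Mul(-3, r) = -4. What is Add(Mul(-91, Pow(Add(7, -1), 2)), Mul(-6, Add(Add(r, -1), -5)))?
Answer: -3248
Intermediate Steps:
r = Rational(4, 3) (r = Mul(Rational(-1, 3), -4) = Rational(4, 3) ≈ 1.3333)
Add(Mul(-91, Pow(Add(7, -1), 2)), Mul(-6, Add(Add(r, -1), -5))) = Add(Mul(-91, Pow(Add(7, -1), 2)), Mul(-6, Add(Add(Rational(4, 3), -1), -5))) = Add(Mul(-91, Pow(6, 2)), Mul(-6, Add(Rational(1, 3), -5))) = Add(Mul(-91, 36), Mul(-6, Rational(-14, 3))) = Add(-3276, 28) = -3248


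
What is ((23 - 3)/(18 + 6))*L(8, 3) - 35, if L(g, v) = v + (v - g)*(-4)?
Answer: -95/6 ≈ -15.833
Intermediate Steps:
L(g, v) = -3*v + 4*g (L(g, v) = v + (-4*v + 4*g) = -3*v + 4*g)
((23 - 3)/(18 + 6))*L(8, 3) - 35 = ((23 - 3)/(18 + 6))*(-3*3 + 4*8) - 35 = (20/24)*(-9 + 32) - 35 = (20*(1/24))*23 - 35 = (⅚)*23 - 35 = 115/6 - 35 = -95/6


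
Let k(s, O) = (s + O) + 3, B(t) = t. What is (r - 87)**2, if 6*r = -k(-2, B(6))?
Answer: 279841/36 ≈ 7773.4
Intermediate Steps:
k(s, O) = 3 + O + s (k(s, O) = (O + s) + 3 = 3 + O + s)
r = -7/6 (r = (-(3 + 6 - 2))/6 = (-1*7)/6 = (1/6)*(-7) = -7/6 ≈ -1.1667)
(r - 87)**2 = (-7/6 - 87)**2 = (-529/6)**2 = 279841/36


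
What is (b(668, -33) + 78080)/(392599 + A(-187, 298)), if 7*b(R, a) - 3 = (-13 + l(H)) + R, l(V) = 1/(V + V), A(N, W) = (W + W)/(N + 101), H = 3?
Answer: 141182287/709021278 ≈ 0.19912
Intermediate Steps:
A(N, W) = 2*W/(101 + N) (A(N, W) = (2*W)/(101 + N) = 2*W/(101 + N))
l(V) = 1/(2*V)
b(R, a) = -59/42 + R/7 (b(R, a) = 3/7 + ((-13 + (½)/3) + R)/7 = 3/7 + ((-13 + (½)*(⅓)) + R)/7 = 3/7 + ((-13 + ⅙) + R)/7 = 3/7 + (-77/6 + R)/7 = 3/7 + (-11/6 + R/7) = -59/42 + R/7)
(b(668, -33) + 78080)/(392599 + A(-187, 298)) = ((-59/42 + (⅐)*668) + 78080)/(392599 + 2*298/(101 - 187)) = ((-59/42 + 668/7) + 78080)/(392599 + 2*298/(-86)) = (3949/42 + 78080)/(392599 + 2*298*(-1/86)) = 3283309/(42*(392599 - 298/43)) = 3283309/(42*(16881459/43)) = (3283309/42)*(43/16881459) = 141182287/709021278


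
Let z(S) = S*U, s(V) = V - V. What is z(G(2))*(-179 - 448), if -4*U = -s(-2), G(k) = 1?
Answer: 0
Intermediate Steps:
s(V) = 0
U = 0 (U = -(-1)*0/4 = -1/4*0 = 0)
z(S) = 0 (z(S) = S*0 = 0)
z(G(2))*(-179 - 448) = 0*(-179 - 448) = 0*(-627) = 0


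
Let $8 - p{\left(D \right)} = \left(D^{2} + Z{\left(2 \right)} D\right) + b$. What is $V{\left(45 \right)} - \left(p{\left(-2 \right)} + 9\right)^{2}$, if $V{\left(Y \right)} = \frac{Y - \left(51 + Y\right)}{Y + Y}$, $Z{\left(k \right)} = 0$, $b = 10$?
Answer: $- \frac{287}{30} \approx -9.5667$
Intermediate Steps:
$p{\left(D \right)} = -2 - D^{2}$ ($p{\left(D \right)} = 8 - \left(\left(D^{2} + 0 D\right) + 10\right) = 8 - \left(\left(D^{2} + 0\right) + 10\right) = 8 - \left(D^{2} + 10\right) = 8 - \left(10 + D^{2}\right) = -2 - D^{2}$)
$V{\left(Y \right)} = - \frac{51}{2 Y}$
$V{\left(45 \right)} - \left(p{\left(-2 \right)} + 9\right)^{2} = - \frac{51}{2 \cdot 45} - \left(\left(-2 - \left(-2\right)^{2}\right) + 9\right)^{2} = \left(- \frac{51}{2}\right) \frac{1}{45} - \left(\left(-2 - 4\right) + 9\right)^{2} = - \frac{17}{30} - \left(\left(-2 - 4\right) + 9\right)^{2} = - \frac{17}{30} - \left(-6 + 9\right)^{2} = - \frac{17}{30} - 3^{2} = - \frac{17}{30} - 9 = - \frac{287}{30}$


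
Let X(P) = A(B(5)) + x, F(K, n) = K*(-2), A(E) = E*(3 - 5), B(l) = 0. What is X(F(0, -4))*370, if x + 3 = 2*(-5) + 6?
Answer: -2590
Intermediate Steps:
x = -7 (x = -3 + (2*(-5) + 6) = -3 + (-10 + 6) = -3 - 4 = -7)
A(E) = -2*E (A(E) = E*(-2) = -2*E)
F(K, n) = -2*K
X(P) = -7 (X(P) = -2*0 - 7 = 0 - 7 = -7)
X(F(0, -4))*370 = -7*370 = -2590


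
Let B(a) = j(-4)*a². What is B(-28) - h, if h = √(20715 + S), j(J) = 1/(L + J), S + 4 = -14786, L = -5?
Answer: -784/9 - 5*√237 ≈ -164.09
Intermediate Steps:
S = -14790 (S = -4 - 14786 = -14790)
j(J) = 1/(-5 + J)
B(a) = -a²/9 (B(a) = a²/(-5 - 4) = a²/(-9) = -a²/9)
h = 5*√237 (h = √(20715 - 14790) = √5925 = 5*√237 ≈ 76.974)
B(-28) - h = -⅑*(-28)² - 5*√237 = -⅑*784 - 5*√237 = -784/9 - 5*√237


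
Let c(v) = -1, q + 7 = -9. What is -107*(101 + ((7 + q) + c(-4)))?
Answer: -9737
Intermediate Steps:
q = -16 (q = -7 - 9 = -16)
-107*(101 + ((7 + q) + c(-4))) = -107*(101 + ((7 - 16) - 1)) = -107*(101 + (-9 - 1)) = -107*(101 - 10) = -107*91 = -9737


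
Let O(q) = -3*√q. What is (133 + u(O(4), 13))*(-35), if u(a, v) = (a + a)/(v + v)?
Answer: -60305/13 ≈ -4638.8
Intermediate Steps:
u(a, v) = a/v (u(a, v) = (2*a)/((2*v)) = (2*a)*(1/(2*v)) = a/v)
(133 + u(O(4), 13))*(-35) = (133 - 3*√4/13)*(-35) = (133 - 3*2*(1/13))*(-35) = (133 - 6*1/13)*(-35) = (133 - 6/13)*(-35) = (1723/13)*(-35) = -60305/13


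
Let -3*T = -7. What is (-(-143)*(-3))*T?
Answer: -1001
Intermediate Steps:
T = 7/3 (T = -⅓*(-7) = 7/3 ≈ 2.3333)
(-(-143)*(-3))*T = -(-143)*(-3)*(7/3) = -13*33*(7/3) = -429*7/3 = -1001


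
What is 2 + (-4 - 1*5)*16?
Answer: -142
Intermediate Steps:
2 + (-4 - 1*5)*16 = 2 + (-4 - 5)*16 = 2 - 9*16 = 2 - 144 = -142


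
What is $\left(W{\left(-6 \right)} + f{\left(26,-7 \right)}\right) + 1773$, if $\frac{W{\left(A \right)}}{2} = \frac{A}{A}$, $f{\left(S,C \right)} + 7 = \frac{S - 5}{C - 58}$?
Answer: $\frac{114899}{65} \approx 1767.7$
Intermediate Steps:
$f{\left(S,C \right)} = -7 + \frac{-5 + S}{-58 + C}$ ($f{\left(S,C \right)} = -7 + \frac{S - 5}{C - 58} = -7 + \frac{-5 + S}{-58 + C}$)
$W{\left(A \right)} = 2$ ($W{\left(A \right)} = 2 \frac{A}{A} = 2 \cdot 1 = 2$)
$\left(W{\left(-6 \right)} + f{\left(26,-7 \right)}\right) + 1773 = \left(2 + \frac{401 + 26 - -49}{-58 - 7}\right) + 1773 = \left(2 + \frac{401 + 26 + 49}{-65}\right) + 1773 = \left(2 - \frac{476}{65}\right) + 1773 = - \frac{346}{65} + 1773 = \frac{114899}{65}$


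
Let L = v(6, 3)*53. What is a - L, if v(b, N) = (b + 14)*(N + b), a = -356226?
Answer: -365766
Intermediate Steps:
v(b, N) = (14 + b)*(N + b)
L = 9540 (L = (6**2 + 14*3 + 14*6 + 3*6)*53 = (36 + 42 + 84 + 18)*53 = 180*53 = 9540)
a - L = -356226 - 1*9540 = -356226 - 9540 = -365766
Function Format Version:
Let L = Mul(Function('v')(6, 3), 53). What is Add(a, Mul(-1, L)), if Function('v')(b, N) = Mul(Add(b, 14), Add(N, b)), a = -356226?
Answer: -365766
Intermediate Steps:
Function('v')(b, N) = Mul(Add(14, b), Add(N, b))
L = 9540 (L = Mul(Add(Pow(6, 2), Mul(14, 3), Mul(14, 6), Mul(3, 6)), 53) = Mul(Add(36, 42, 84, 18), 53) = Mul(180, 53) = 9540)
Add(a, Mul(-1, L)) = Add(-356226, Mul(-1, 9540)) = Add(-356226, -9540) = -365766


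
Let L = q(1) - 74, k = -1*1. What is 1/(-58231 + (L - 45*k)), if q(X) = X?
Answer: -1/58259 ≈ -1.7165e-5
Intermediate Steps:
k = -1
L = -73 (L = 1 - 74 = -73)
1/(-58231 + (L - 45*k)) = 1/(-58231 + (-73 - 45*(-1))) = 1/(-58231 + (-73 + 45)) = 1/(-58231 - 28) = 1/(-58259) = -1/58259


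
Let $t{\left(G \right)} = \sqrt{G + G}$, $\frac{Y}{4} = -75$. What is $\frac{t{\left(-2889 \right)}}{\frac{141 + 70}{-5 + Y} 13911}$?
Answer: $- \frac{305 i \sqrt{642}}{978407} \approx - 0.0078986 i$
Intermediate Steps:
$Y = -300$ ($Y = 4 \left(-75\right) = -300$)
$t{\left(G \right)} = \sqrt{2} \sqrt{G}$ ($t{\left(G \right)} = \sqrt{2 G} = \sqrt{2} \sqrt{G}$)
$\frac{t{\left(-2889 \right)}}{\frac{141 + 70}{-5 + Y} 13911} = \frac{\sqrt{2} \sqrt{-2889}}{\frac{141 + 70}{-5 - 300} \cdot 13911} = \frac{\sqrt{2} \cdot 3 i \sqrt{321}}{\frac{211}{-305} \cdot 13911} = \frac{3 i \sqrt{642}}{211 \left(- \frac{1}{305}\right) 13911} = \frac{3 i \sqrt{642}}{\left(- \frac{211}{305}\right) 13911} = \frac{3 i \sqrt{642}}{- \frac{2935221}{305}} = 3 i \sqrt{642} \left(- \frac{305}{2935221}\right) = - \frac{305 i \sqrt{642}}{978407}$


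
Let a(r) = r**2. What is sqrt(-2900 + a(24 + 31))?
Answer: 5*sqrt(5) ≈ 11.180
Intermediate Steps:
sqrt(-2900 + a(24 + 31)) = sqrt(-2900 + (24 + 31)**2) = sqrt(-2900 + 55**2) = sqrt(-2900 + 3025) = sqrt(125) = 5*sqrt(5)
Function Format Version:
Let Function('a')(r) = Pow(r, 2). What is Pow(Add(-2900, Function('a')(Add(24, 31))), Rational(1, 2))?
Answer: Mul(5, Pow(5, Rational(1, 2))) ≈ 11.180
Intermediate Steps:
Pow(Add(-2900, Function('a')(Add(24, 31))), Rational(1, 2)) = Pow(Add(-2900, Pow(Add(24, 31), 2)), Rational(1, 2)) = Pow(Add(-2900, Pow(55, 2)), Rational(1, 2)) = Pow(Add(-2900, 3025), Rational(1, 2)) = Pow(125, Rational(1, 2)) = Mul(5, Pow(5, Rational(1, 2)))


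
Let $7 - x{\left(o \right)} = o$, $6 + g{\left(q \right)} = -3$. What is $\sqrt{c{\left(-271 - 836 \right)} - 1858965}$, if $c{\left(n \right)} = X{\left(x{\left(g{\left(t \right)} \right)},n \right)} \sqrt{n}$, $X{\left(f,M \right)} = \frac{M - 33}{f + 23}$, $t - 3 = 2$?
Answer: $\frac{\sqrt{-314165085 - 14820 i \sqrt{123}}}{13} \approx 0.35666 - 1363.4 i$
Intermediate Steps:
$t = 5$ ($t = 3 + 2 = 5$)
$g{\left(q \right)} = -9$ ($g{\left(q \right)} = -6 - 3 = -9$)
$x{\left(o \right)} = 7 - o$
$X{\left(f,M \right)} = \frac{-33 + M}{23 + f}$
$c{\left(n \right)} = \sqrt{n} \left(- \frac{11}{13} + \frac{n}{39}\right)$ ($c{\left(n \right)} = \frac{-33 + n}{23 + \left(7 - -9\right)} \sqrt{n} = \frac{-33 + n}{23 + \left(7 + 9\right)} \sqrt{n} = \frac{-33 + n}{23 + 16} \sqrt{n} = \frac{-33 + n}{39} \sqrt{n} = \left(- \frac{11}{13} + \frac{n}{39}\right) \sqrt{n} = \sqrt{n} \left(- \frac{11}{13} + \frac{n}{39}\right)$)
$\sqrt{c{\left(-271 - 836 \right)} - 1858965} = \sqrt{\frac{\sqrt{-271 - 836} \left(-33 - 1107\right)}{39} - 1858965} = \sqrt{\frac{\sqrt{-1107} \left(-33 - 1107\right)}{39} - 1858965} = \sqrt{\frac{1}{39} \cdot 3 i \sqrt{123} \left(-1140\right) - 1858965} = \sqrt{- \frac{1140 i \sqrt{123}}{13} - 1858965} = \sqrt{-1858965 - \frac{1140 i \sqrt{123}}{13}}$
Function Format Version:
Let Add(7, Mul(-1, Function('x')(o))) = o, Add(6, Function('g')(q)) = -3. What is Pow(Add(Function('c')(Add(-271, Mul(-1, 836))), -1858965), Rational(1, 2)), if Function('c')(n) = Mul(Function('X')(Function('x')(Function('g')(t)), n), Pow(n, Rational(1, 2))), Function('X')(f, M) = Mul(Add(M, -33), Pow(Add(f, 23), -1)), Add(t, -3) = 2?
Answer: Mul(Rational(1, 13), Pow(Add(-314165085, Mul(-14820, I, Pow(123, Rational(1, 2)))), Rational(1, 2))) ≈ Add(0.35666, Mul(-1363.4, I))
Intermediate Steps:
t = 5 (t = Add(3, 2) = 5)
Function('g')(q) = -9 (Function('g')(q) = Add(-6, -3) = -9)
Function('x')(o) = Add(7, Mul(-1, o))
Function('X')(f, M) = Mul(Pow(Add(23, f), -1), Add(-33, M)) (Function('X')(f, M) = Mul(Add(-33, M), Pow(Add(23, f), -1)) = Mul(Pow(Add(23, f), -1), Add(-33, M)))
Function('c')(n) = Mul(Pow(n, Rational(1, 2)), Add(Rational(-11, 13), Mul(Rational(1, 39), n))) (Function('c')(n) = Mul(Mul(Pow(Add(23, Add(7, Mul(-1, -9))), -1), Add(-33, n)), Pow(n, Rational(1, 2))) = Mul(Mul(Pow(Add(23, Add(7, 9)), -1), Add(-33, n)), Pow(n, Rational(1, 2))) = Mul(Mul(Pow(Add(23, 16), -1), Add(-33, n)), Pow(n, Rational(1, 2))) = Mul(Mul(Pow(39, -1), Add(-33, n)), Pow(n, Rational(1, 2))) = Mul(Mul(Rational(1, 39), Add(-33, n)), Pow(n, Rational(1, 2))) = Mul(Add(Rational(-11, 13), Mul(Rational(1, 39), n)), Pow(n, Rational(1, 2))) = Mul(Pow(n, Rational(1, 2)), Add(Rational(-11, 13), Mul(Rational(1, 39), n))))
Pow(Add(Function('c')(Add(-271, Mul(-1, 836))), -1858965), Rational(1, 2)) = Pow(Add(Mul(Rational(1, 39), Pow(Add(-271, Mul(-1, 836)), Rational(1, 2)), Add(-33, Add(-271, Mul(-1, 836)))), -1858965), Rational(1, 2)) = Pow(Add(Mul(Rational(1, 39), Pow(Add(-271, -836), Rational(1, 2)), Add(-33, Add(-271, -836))), -1858965), Rational(1, 2)) = Pow(Add(Mul(Rational(1, 39), Pow(-1107, Rational(1, 2)), Add(-33, -1107)), -1858965), Rational(1, 2)) = Pow(Add(Mul(Rational(1, 39), Mul(3, I, Pow(123, Rational(1, 2))), -1140), -1858965), Rational(1, 2)) = Pow(Add(Mul(Rational(-1140, 13), I, Pow(123, Rational(1, 2))), -1858965), Rational(1, 2)) = Pow(Add(-1858965, Mul(Rational(-1140, 13), I, Pow(123, Rational(1, 2)))), Rational(1, 2))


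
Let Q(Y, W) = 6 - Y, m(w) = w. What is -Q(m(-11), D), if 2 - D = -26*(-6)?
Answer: -17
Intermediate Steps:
D = -154 (D = 2 - (-26)*(-6) = 2 - 1*156 = 2 - 156 = -154)
-Q(m(-11), D) = -(6 - 1*(-11)) = -(6 + 11) = -1*17 = -17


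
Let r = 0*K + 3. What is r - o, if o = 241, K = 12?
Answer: -238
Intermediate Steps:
r = 3 (r = 0*12 + 3 = 0 + 3 = 3)
r - o = 3 - 1*241 = 3 - 241 = -238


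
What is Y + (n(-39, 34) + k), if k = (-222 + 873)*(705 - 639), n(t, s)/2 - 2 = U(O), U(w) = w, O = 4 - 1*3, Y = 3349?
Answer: 46321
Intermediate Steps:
O = 1 (O = 4 - 3 = 1)
n(t, s) = 6 (n(t, s) = 4 + 2*1 = 4 + 2 = 6)
k = 42966 (k = 651*66 = 42966)
Y + (n(-39, 34) + k) = 3349 + (6 + 42966) = 3349 + 42972 = 46321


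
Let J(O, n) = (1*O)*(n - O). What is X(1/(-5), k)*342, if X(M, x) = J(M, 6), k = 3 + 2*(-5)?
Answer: -10602/25 ≈ -424.08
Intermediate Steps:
k = -7 (k = 3 - 10 = -7)
J(O, n) = O*(n - O)
X(M, x) = M*(6 - M)
X(1/(-5), k)*342 = ((6 - 1/(-5))/(-5))*342 = -(6 - 1*(-1/5))/5*342 = -(6 + 1/5)/5*342 = -1/5*31/5*342 = -31/25*342 = -10602/25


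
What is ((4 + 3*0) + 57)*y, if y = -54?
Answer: -3294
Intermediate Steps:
((4 + 3*0) + 57)*y = ((4 + 3*0) + 57)*(-54) = ((4 + 0) + 57)*(-54) = (4 + 57)*(-54) = 61*(-54) = -3294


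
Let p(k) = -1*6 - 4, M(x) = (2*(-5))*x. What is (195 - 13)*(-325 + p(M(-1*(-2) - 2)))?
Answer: -60970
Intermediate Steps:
M(x) = -10*x
p(k) = -10 (p(k) = -6 - 4 = -10)
(195 - 13)*(-325 + p(M(-1*(-2) - 2))) = (195 - 13)*(-325 - 10) = 182*(-335) = -60970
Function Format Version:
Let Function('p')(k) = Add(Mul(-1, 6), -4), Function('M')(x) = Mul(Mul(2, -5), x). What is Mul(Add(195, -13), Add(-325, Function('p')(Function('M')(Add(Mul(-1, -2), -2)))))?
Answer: -60970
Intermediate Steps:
Function('M')(x) = Mul(-10, x)
Function('p')(k) = -10 (Function('p')(k) = Add(-6, -4) = -10)
Mul(Add(195, -13), Add(-325, Function('p')(Function('M')(Add(Mul(-1, -2), -2))))) = Mul(Add(195, -13), Add(-325, -10)) = Mul(182, -335) = -60970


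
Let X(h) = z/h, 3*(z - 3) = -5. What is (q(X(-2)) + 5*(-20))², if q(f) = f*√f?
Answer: 269992/27 + 400*I*√6/9 ≈ 9999.7 + 108.87*I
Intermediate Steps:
z = 4/3 (z = 3 + (⅓)*(-5) = 3 - 5/3 = 4/3 ≈ 1.3333)
X(h) = 4/(3*h)
q(f) = f^(3/2)
(q(X(-2)) + 5*(-20))² = (((4/3)/(-2))^(3/2) + 5*(-20))² = (((4/3)*(-½))^(3/2) - 100)² = ((-⅔)^(3/2) - 100)² = (-2*I*√6/9 - 100)² = (-100 - 2*I*√6/9)²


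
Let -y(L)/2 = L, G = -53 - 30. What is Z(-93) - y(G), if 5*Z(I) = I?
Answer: -923/5 ≈ -184.60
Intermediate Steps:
Z(I) = I/5
G = -83
y(L) = -2*L
Z(-93) - y(G) = (1/5)*(-93) - (-2)*(-83) = -93/5 - 1*166 = -93/5 - 166 = -923/5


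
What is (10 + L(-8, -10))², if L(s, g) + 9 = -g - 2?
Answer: 81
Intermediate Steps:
L(s, g) = -11 - g (L(s, g) = -9 + (-g - 2) = -9 + (-2 - g) = -11 - g)
(10 + L(-8, -10))² = (10 + (-11 - 1*(-10)))² = (10 + (-11 + 10))² = (10 - 1)² = 9² = 81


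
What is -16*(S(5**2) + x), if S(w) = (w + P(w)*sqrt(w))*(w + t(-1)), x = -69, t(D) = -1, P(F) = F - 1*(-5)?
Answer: -66096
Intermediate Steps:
P(F) = 5 + F (P(F) = F + 5 = 5 + F)
S(w) = (-1 + w)*(w + sqrt(w)*(5 + w)) (S(w) = (w + (5 + w)*sqrt(w))*(w - 1) = (w + sqrt(w)*(5 + w))*(-1 + w) = (-1 + w)*(w + sqrt(w)*(5 + w)))
-16*(S(5**2) + x) = -16*(((5**2)**2 - 1*5**2 + (5**2)**(3/2)*(5 + 5**2) - sqrt(5**2)*(5 + 5**2)) - 69) = -16*((25**2 - 1*25 + 25**(3/2)*(5 + 25) - sqrt(25)*(5 + 25)) - 69) = -16*((625 - 25 + 125*30 - 1*5*30) - 69) = -16*((625 - 25 + 3750 - 150) - 69) = -16*(4200 - 69) = -16*4131 = -66096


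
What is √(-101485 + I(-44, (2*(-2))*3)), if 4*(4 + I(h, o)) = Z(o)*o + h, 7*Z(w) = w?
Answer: 8*I*√77707/7 ≈ 318.58*I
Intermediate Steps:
Z(w) = w/7
I(h, o) = -4 + h/4 + o²/28 (I(h, o) = -4 + ((o/7)*o + h)/4 = -4 + (o²/7 + h)/4 = -4 + (h + o²/7)/4 = -4 + (h/4 + o²/28) = -4 + h/4 + o²/28)
√(-101485 + I(-44, (2*(-2))*3)) = √(-101485 + (-4 + (¼)*(-44) + ((2*(-2))*3)²/28)) = √(-101485 + (-4 - 11 + (-4*3)²/28)) = √(-101485 + (-4 - 11 + (1/28)*(-12)²)) = √(-101485 + (-4 - 11 + (1/28)*144)) = √(-101485 + (-4 - 11 + 36/7)) = √(-101485 - 69/7) = √(-710464/7) = 8*I*√77707/7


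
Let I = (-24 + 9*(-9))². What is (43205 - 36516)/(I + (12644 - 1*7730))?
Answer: 6689/15939 ≈ 0.41966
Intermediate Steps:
I = 11025 (I = (-24 - 81)² = (-105)² = 11025)
(43205 - 36516)/(I + (12644 - 1*7730)) = (43205 - 36516)/(11025 + (12644 - 1*7730)) = 6689/(11025 + (12644 - 7730)) = 6689/(11025 + 4914) = 6689/15939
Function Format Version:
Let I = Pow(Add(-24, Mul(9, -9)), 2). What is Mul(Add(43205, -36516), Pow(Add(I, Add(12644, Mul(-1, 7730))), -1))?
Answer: Rational(6689, 15939) ≈ 0.41966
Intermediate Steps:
I = 11025 (I = Pow(Add(-24, -81), 2) = Pow(-105, 2) = 11025)
Mul(Add(43205, -36516), Pow(Add(I, Add(12644, Mul(-1, 7730))), -1)) = Mul(Add(43205, -36516), Pow(Add(11025, Add(12644, Mul(-1, 7730))), -1)) = Mul(6689, Pow(Add(11025, Add(12644, -7730)), -1)) = Mul(6689, Pow(Add(11025, 4914), -1)) = Mul(6689, Pow(15939, -1)) = Mul(6689, Rational(1, 15939)) = Rational(6689, 15939)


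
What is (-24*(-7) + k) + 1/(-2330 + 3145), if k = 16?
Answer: 149961/815 ≈ 184.00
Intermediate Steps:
(-24*(-7) + k) + 1/(-2330 + 3145) = (-24*(-7) + 16) + 1/(-2330 + 3145) = (168 + 16) + 1/815 = 184 + 1/815 = 149961/815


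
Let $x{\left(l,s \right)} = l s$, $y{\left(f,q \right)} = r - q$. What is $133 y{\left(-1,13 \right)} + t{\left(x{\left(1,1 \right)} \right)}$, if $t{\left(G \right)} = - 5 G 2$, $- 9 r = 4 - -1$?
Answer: $- \frac{16316}{9} \approx -1812.9$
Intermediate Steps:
$r = - \frac{5}{9}$ ($r = - \frac{4 - -1}{9} = - \frac{4 + 1}{9} = \left(- \frac{1}{9}\right) 5 = - \frac{5}{9} \approx -0.55556$)
$y{\left(f,q \right)} = - \frac{5}{9} - q$
$t{\left(G \right)} = - 10 G$
$133 y{\left(-1,13 \right)} + t{\left(x{\left(1,1 \right)} \right)} = 133 \left(- \frac{5}{9} - 13\right) - 10 \cdot 1 \cdot 1 = 133 \left(- \frac{5}{9} - 13\right) - 10 = 133 \left(- \frac{122}{9}\right) - 10 = - \frac{16226}{9} - 10 = - \frac{16316}{9}$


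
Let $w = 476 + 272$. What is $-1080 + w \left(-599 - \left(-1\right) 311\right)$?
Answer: $-216504$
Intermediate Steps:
$w = 748$
$-1080 + w \left(-599 - \left(-1\right) 311\right) = -1080 + 748 \left(-599 - \left(-1\right) 311\right) = -1080 + 748 \left(-599 - -311\right) = -1080 + 748 \left(-599 + 311\right) = -1080 + 748 \left(-288\right) = -1080 - 215424 = -216504$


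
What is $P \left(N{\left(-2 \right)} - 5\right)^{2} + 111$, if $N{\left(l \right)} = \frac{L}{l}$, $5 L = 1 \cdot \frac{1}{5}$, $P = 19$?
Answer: $\frac{1474519}{2500} \approx 589.81$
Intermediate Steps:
$L = \frac{1}{25}$ ($L = \frac{1 \cdot \frac{1}{5}}{5} = \frac{1}{5} \cdot \frac{1}{5} = \frac{1}{25} \approx 0.04$)
$N{\left(l \right)} = \frac{1}{25 l}$
$P \left(N{\left(-2 \right)} - 5\right)^{2} + 111 = 19 \left(\frac{1}{25 \left(-2\right)} - 5\right)^{2} + 111 = 19 \left(\frac{1}{25} \left(- \frac{1}{2}\right) - 5\right)^{2} + 111 = 19 \left(- \frac{1}{50} - 5\right)^{2} + 111 = 19 \left(- \frac{251}{50}\right)^{2} + 111 = 19 \cdot \frac{63001}{2500} + 111 = \frac{1197019}{2500} + 111 = \frac{1474519}{2500}$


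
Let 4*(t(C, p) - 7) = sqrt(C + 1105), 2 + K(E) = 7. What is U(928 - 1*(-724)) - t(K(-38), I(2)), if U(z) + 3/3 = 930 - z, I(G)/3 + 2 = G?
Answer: -730 - sqrt(1110)/4 ≈ -738.33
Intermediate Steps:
K(E) = 5 (K(E) = -2 + 7 = 5)
I(G) = -6 + 3*G
t(C, p) = 7 + sqrt(1105 + C)/4 (t(C, p) = 7 + sqrt(C + 1105)/4 = 7 + sqrt(1105 + C)/4)
U(z) = 929 - z (U(z) = -1 + (930 - z) = 929 - z)
U(928 - 1*(-724)) - t(K(-38), I(2)) = (929 - (928 - 1*(-724))) - (7 + sqrt(1105 + 5)/4) = (929 - (928 + 724)) - (7 + sqrt(1110)/4) = (929 - 1*1652) + (-7 - sqrt(1110)/4) = (929 - 1652) + (-7 - sqrt(1110)/4) = -723 + (-7 - sqrt(1110)/4) = -730 - sqrt(1110)/4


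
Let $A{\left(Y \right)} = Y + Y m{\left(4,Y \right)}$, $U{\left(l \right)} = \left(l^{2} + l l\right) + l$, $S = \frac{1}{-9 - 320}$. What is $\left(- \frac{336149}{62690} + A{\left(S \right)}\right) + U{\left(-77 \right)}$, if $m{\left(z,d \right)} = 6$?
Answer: $\frac{34696030137}{2946430} \approx 11776.0$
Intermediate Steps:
$S = - \frac{1}{329}$ ($S = \frac{1}{-329} = - \frac{1}{329} \approx -0.0030395$)
$U{\left(l \right)} = l + 2 l^{2}$ ($U{\left(l \right)} = \left(l^{2} + l^{2}\right) + l = 2 l^{2} + l = l + 2 l^{2}$)
$A{\left(Y \right)} = 7 Y$ ($A{\left(Y \right)} = Y + Y 6 = Y + 6 Y = 7 Y$)
$\left(- \frac{336149}{62690} + A{\left(S \right)}\right) + U{\left(-77 \right)} = \left(- \frac{336149}{62690} + 7 \left(- \frac{1}{329}\right)\right) - 77 \left(1 + 2 \left(-77\right)\right) = \left(\left(-336149\right) \frac{1}{62690} - \frac{1}{47}\right) - 77 \left(1 - 154\right) = \left(- \frac{336149}{62690} - \frac{1}{47}\right) - -11781 = - \frac{15861693}{2946430} + 11781 = \frac{34696030137}{2946430}$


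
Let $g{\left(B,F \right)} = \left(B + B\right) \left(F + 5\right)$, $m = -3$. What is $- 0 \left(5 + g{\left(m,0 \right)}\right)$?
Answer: $0$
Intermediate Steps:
$g{\left(B,F \right)} = 2 B \left(5 + F\right)$
$- 0 \left(5 + g{\left(m,0 \right)}\right) = - 0 \left(5 + 2 \left(-3\right) \left(5 + 0\right)\right) = - 0 \left(5 + 2 \left(-3\right) 5\right) = - 0 \left(5 - 30\right) = - 0 \left(-25\right) = \left(-1\right) 0 = 0$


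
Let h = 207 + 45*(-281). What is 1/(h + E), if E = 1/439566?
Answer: -439566/5467321907 ≈ -8.0399e-5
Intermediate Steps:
E = 1/439566 ≈ 2.2750e-6
h = -12438 (h = 207 - 12645 = -12438)
1/(h + E) = 1/(-12438 + 1/439566) = 1/(-5467321907/439566) = -439566/5467321907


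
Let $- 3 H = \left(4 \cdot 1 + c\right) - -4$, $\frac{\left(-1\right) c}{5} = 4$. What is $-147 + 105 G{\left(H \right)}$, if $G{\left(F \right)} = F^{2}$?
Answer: $1533$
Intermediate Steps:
$c = -20$ ($c = \left(-5\right) 4 = -20$)
$H = 4$ ($H = - \frac{\left(4 \cdot 1 - 20\right) - -4}{3} = - \frac{\left(4 - 20\right) + 4}{3} = - \frac{-16 + 4}{3} = \left(- \frac{1}{3}\right) \left(-12\right) = 4$)
$-147 + 105 G{\left(H \right)} = -147 + 105 \cdot 4^{2} = -147 + 105 \cdot 16 = -147 + 1680 = 1533$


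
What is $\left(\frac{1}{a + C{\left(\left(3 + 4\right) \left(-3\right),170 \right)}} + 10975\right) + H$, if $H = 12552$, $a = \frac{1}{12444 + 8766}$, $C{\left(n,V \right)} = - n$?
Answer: $\frac{10479205807}{445411} \approx 23527.0$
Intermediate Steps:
$a = \frac{1}{21210} \approx 4.7148 \cdot 10^{-5}$
$\left(\frac{1}{a + C{\left(\left(3 + 4\right) \left(-3\right),170 \right)}} + 10975\right) + H = \left(\frac{1}{\frac{1}{21210} - \left(3 + 4\right) \left(-3\right)} + 10975\right) + 12552 = \left(\frac{1}{\frac{1}{21210} - 7 \left(-3\right)} + 10975\right) + 12552 = \left(\frac{1}{\frac{1}{21210} - -21} + 10975\right) + 12552 = \left(\frac{1}{\frac{1}{21210} + 21} + 10975\right) + 12552 = \left(\frac{1}{\frac{445411}{21210}} + 10975\right) + 12552 = \left(\frac{21210}{445411} + 10975\right) + 12552 = \frac{4888406935}{445411} + 12552 = \frac{10479205807}{445411}$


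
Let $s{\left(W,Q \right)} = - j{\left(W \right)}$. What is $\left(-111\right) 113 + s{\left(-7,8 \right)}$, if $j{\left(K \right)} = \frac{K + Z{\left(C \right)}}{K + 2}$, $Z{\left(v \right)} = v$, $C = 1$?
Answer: $- \frac{62721}{5} \approx -12544.0$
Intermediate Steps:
$j{\left(K \right)} = \frac{1 + K}{2 + K}$ ($j{\left(K \right)} = \frac{K + 1}{K + 2} = \frac{1 + K}{2 + K}$)
$s{\left(W,Q \right)} = - \frac{1 + W}{2 + W}$
$\left(-111\right) 113 + s{\left(-7,8 \right)} = \left(-111\right) 113 + \frac{-1 - -7}{2 - 7} = -12543 + \frac{-1 + 7}{-5} = -12543 - \frac{6}{5} = - \frac{62721}{5}$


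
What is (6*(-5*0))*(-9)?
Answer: 0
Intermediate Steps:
(6*(-5*0))*(-9) = (6*0)*(-9) = 0*(-9) = 0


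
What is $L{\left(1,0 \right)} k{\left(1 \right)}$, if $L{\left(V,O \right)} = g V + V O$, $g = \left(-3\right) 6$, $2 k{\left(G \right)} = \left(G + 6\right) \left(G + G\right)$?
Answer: $-126$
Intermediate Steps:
$k{\left(G \right)} = G \left(6 + G\right)$ ($k{\left(G \right)} = \frac{\left(G + 6\right) \left(G + G\right)}{2} = \frac{\left(6 + G\right) 2 G}{2} = \frac{2 G \left(6 + G\right)}{2} = G \left(6 + G\right)$)
$g = -18$
$L{\left(V,O \right)} = - 18 V + O V$ ($L{\left(V,O \right)} = - 18 V + V O = - 18 V + O V$)
$L{\left(1,0 \right)} k{\left(1 \right)} = 1 \left(-18 + 0\right) 1 \left(6 + 1\right) = 1 \left(-18\right) 1 \cdot 7 = \left(-18\right) 7 = -126$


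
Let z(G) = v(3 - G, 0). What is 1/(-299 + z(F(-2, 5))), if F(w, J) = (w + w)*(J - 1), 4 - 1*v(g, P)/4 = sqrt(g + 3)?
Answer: -283/79737 + 4*sqrt(22)/79737 ≈ -0.0033139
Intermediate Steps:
v(g, P) = 16 - 4*sqrt(3 + g) (v(g, P) = 16 - 4*sqrt(g + 3) = 16 - 4*sqrt(3 + g))
F(w, J) = 2*w*(-1 + J) (F(w, J) = (2*w)*(-1 + J) = 2*w*(-1 + J))
z(G) = 16 - 4*sqrt(6 - G) (z(G) = 16 - 4*sqrt(3 + (3 - G)) = 16 - 4*sqrt(6 - G))
1/(-299 + z(F(-2, 5))) = 1/(-299 + (16 - 4*sqrt(6 - 2*(-2)*(-1 + 5)))) = 1/(-299 + (16 - 4*sqrt(6 - 2*(-2)*4))) = 1/(-299 + (16 - 4*sqrt(6 - 1*(-16)))) = 1/(-299 + (16 - 4*sqrt(6 + 16))) = 1/(-299 + (16 - 4*sqrt(22))) = 1/(-283 - 4*sqrt(22))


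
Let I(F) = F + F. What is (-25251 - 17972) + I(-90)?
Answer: -43403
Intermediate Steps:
I(F) = 2*F
(-25251 - 17972) + I(-90) = (-25251 - 17972) + 2*(-90) = -43223 - 180 = -43403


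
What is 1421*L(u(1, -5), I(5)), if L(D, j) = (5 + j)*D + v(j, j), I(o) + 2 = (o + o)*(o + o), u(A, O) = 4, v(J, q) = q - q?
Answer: 585452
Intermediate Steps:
v(J, q) = 0
I(o) = -2 + 4*o² (I(o) = -2 + (o + o)*(o + o) = -2 + (2*o)*(2*o) = -2 + 4*o²)
L(D, j) = D*(5 + j) (L(D, j) = (5 + j)*D + 0 = D*(5 + j) + 0 = D*(5 + j))
1421*L(u(1, -5), I(5)) = 1421*(4*(5 + (-2 + 4*5²))) = 1421*(4*(5 + (-2 + 4*25))) = 1421*(4*(5 + (-2 + 100))) = 1421*(4*(5 + 98)) = 1421*(4*103) = 1421*412 = 585452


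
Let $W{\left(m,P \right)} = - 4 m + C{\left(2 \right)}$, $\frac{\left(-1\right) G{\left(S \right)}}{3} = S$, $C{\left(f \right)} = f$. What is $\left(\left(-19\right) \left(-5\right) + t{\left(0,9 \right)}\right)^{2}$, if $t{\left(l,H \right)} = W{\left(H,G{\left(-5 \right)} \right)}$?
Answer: $3721$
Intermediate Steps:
$G{\left(S \right)} = - 3 S$
$W{\left(m,P \right)} = 2 - 4 m$ ($W{\left(m,P \right)} = - 4 m + 2 = 2 - 4 m$)
$t{\left(l,H \right)} = 2 - 4 H$
$\left(\left(-19\right) \left(-5\right) + t{\left(0,9 \right)}\right)^{2} = \left(\left(-19\right) \left(-5\right) + \left(2 - 36\right)\right)^{2} = \left(95 + \left(2 - 36\right)\right)^{2} = \left(95 - 34\right)^{2} = 61^{2} = 3721$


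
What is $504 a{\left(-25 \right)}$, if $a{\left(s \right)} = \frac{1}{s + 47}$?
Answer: $\frac{252}{11} \approx 22.909$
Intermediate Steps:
$a{\left(s \right)} = \frac{1}{47 + s}$
$504 a{\left(-25 \right)} = \frac{504}{47 - 25} = \frac{504}{22} = 504 \cdot \frac{1}{22} = \frac{252}{11}$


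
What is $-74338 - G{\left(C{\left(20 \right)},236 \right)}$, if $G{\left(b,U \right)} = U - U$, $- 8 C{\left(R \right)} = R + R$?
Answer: $-74338$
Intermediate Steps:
$C{\left(R \right)} = - \frac{R}{4}$ ($C{\left(R \right)} = - \frac{R + R}{8} = - \frac{2 R}{8} = - \frac{R}{4}$)
$G{\left(b,U \right)} = 0$
$-74338 - G{\left(C{\left(20 \right)},236 \right)} = -74338 - 0 = -74338 + 0 = -74338$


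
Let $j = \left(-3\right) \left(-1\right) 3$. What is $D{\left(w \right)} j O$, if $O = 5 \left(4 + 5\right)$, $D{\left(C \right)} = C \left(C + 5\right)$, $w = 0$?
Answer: $0$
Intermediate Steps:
$j = 9$ ($j = 3 \cdot 3 = 9$)
$D{\left(C \right)} = C \left(5 + C\right)$
$O = 45$ ($O = 5 \cdot 9 = 45$)
$D{\left(w \right)} j O = 0 \left(5 + 0\right) 9 \cdot 45 = 0 \cdot 5 \cdot 9 \cdot 45 = 0 \cdot 9 \cdot 45 = 0 \cdot 45 = 0$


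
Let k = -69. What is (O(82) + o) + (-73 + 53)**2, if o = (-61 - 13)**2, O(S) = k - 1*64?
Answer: 5743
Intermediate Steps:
O(S) = -133 (O(S) = -69 - 1*64 = -69 - 64 = -133)
o = 5476 (o = (-74)**2 = 5476)
(O(82) + o) + (-73 + 53)**2 = (-133 + 5476) + (-73 + 53)**2 = 5343 + (-20)**2 = 5343 + 400 = 5743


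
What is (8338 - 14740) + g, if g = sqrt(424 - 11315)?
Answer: -6402 + I*sqrt(10891) ≈ -6402.0 + 104.36*I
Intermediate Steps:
g = I*sqrt(10891) (g = sqrt(-10891) = I*sqrt(10891) ≈ 104.36*I)
(8338 - 14740) + g = (8338 - 14740) + I*sqrt(10891) = -6402 + I*sqrt(10891)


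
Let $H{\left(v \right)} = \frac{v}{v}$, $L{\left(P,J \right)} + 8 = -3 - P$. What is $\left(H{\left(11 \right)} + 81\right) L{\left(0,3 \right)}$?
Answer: $-902$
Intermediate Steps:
$L{\left(P,J \right)} = -11 - P$ ($L{\left(P,J \right)} = -8 - \left(3 + P\right) = -11 - P$)
$H{\left(v \right)} = 1$
$\left(H{\left(11 \right)} + 81\right) L{\left(0,3 \right)} = \left(1 + 81\right) \left(-11 - 0\right) = 82 \left(-11 + 0\right) = 82 \left(-11\right) = -902$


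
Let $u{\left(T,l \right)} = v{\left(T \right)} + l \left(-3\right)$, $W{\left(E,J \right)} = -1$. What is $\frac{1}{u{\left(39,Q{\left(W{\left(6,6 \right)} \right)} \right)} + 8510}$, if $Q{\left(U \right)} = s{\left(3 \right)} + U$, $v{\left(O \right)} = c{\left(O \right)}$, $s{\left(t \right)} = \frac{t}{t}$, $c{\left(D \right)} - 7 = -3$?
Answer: $\frac{1}{8514} \approx 0.00011745$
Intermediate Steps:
$c{\left(D \right)} = 4$ ($c{\left(D \right)} = 7 - 3 = 4$)
$s{\left(t \right)} = 1$
$v{\left(O \right)} = 4$
$Q{\left(U \right)} = 1 + U$
$u{\left(T,l \right)} = 4 - 3 l$ ($u{\left(T,l \right)} = 4 + l \left(-3\right) = 4 - 3 l$)
$\frac{1}{u{\left(39,Q{\left(W{\left(6,6 \right)} \right)} \right)} + 8510} = \frac{1}{\left(4 - 3 \left(1 - 1\right)\right) + 8510} = \frac{1}{\left(4 - 0\right) + 8510} = \frac{1}{\left(4 + 0\right) + 8510} = \frac{1}{4 + 8510} = \frac{1}{8514}$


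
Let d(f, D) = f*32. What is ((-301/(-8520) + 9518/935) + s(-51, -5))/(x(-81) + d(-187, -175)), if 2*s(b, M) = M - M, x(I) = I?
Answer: -16274959/9663000600 ≈ -0.0016843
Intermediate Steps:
s(b, M) = 0 (s(b, M) = (M - M)/2 = (1/2)*0 = 0)
d(f, D) = 32*f
((-301/(-8520) + 9518/935) + s(-51, -5))/(x(-81) + d(-187, -175)) = ((-301/(-8520) + 9518/935) + 0)/(-81 + 32*(-187)) = ((-301*(-1/8520) + 9518*(1/935)) + 0)/(-81 - 5984) = ((301/8520 + 9518/935) + 0)/(-6065) = (16274959/1593240 + 0)*(-1/6065) = (16274959/1593240)*(-1/6065) = -16274959/9663000600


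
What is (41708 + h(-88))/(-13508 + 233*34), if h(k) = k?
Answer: -20810/2793 ≈ -7.4508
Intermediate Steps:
(41708 + h(-88))/(-13508 + 233*34) = (41708 - 88)/(-13508 + 233*34) = 41620/(-13508 + 7922) = 41620/(-5586) = 41620*(-1/5586) = -20810/2793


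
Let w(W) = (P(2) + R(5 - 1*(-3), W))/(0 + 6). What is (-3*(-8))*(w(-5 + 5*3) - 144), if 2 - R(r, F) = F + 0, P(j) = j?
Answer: -3480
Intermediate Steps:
R(r, F) = 2 - F (R(r, F) = 2 - (F + 0) = 2 - F)
w(W) = 2/3 - W/6 (w(W) = (2 + (2 - W))/(0 + 6) = (4 - W)/6 = (4 - W)*(1/6) = 2/3 - W/6)
(-3*(-8))*(w(-5 + 5*3) - 144) = (-3*(-8))*((2/3 - (-5 + 5*3)/6) - 144) = 24*((2/3 - (-5 + 15)/6) - 144) = 24*((2/3 - 1/6*10) - 144) = 24*((2/3 - 5/3) - 144) = 24*(-1 - 144) = 24*(-145) = -3480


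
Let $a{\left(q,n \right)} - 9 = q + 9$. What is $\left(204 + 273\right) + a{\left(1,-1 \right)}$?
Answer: $496$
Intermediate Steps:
$a{\left(q,n \right)} = 18 + q$ ($a{\left(q,n \right)} = 9 + \left(q + 9\right) = 9 + \left(9 + q\right) = 18 + q$)
$\left(204 + 273\right) + a{\left(1,-1 \right)} = \left(204 + 273\right) + \left(18 + 1\right) = 477 + 19 = 496$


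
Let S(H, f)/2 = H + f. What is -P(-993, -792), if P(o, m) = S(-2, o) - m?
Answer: 1198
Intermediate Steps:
S(H, f) = 2*H + 2*f (S(H, f) = 2*(H + f) = 2*H + 2*f)
P(o, m) = -4 - m + 2*o (P(o, m) = (2*(-2) + 2*o) - m = (-4 + 2*o) - m = -4 - m + 2*o)
-P(-993, -792) = -(-4 - 1*(-792) + 2*(-993)) = -(-4 + 792 - 1986) = -1*(-1198) = 1198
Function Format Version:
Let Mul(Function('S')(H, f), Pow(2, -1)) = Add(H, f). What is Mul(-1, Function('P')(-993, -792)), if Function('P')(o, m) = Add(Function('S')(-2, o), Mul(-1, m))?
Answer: 1198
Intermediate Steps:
Function('S')(H, f) = Add(Mul(2, H), Mul(2, f)) (Function('S')(H, f) = Mul(2, Add(H, f)) = Add(Mul(2, H), Mul(2, f)))
Function('P')(o, m) = Add(-4, Mul(-1, m), Mul(2, o)) (Function('P')(o, m) = Add(Add(Mul(2, -2), Mul(2, o)), Mul(-1, m)) = Add(Add(-4, Mul(2, o)), Mul(-1, m)) = Add(-4, Mul(-1, m), Mul(2, o)))
Mul(-1, Function('P')(-993, -792)) = Mul(-1, Add(-4, Mul(-1, -792), Mul(2, -993))) = Mul(-1, Add(-4, 792, -1986)) = Mul(-1, -1198) = 1198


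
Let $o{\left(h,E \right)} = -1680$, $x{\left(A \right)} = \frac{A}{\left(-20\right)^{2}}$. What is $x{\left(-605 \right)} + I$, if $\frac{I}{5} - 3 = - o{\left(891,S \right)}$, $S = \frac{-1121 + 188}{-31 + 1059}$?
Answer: $\frac{673079}{80} \approx 8413.5$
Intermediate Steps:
$x{\left(A \right)} = \frac{A}{400}$
$S = - \frac{933}{1028} \approx -0.90759$
$I = 8415$ ($I = 15 + 5 \left(\left(-1\right) \left(-1680\right)\right) = 15 + 5 \cdot 1680 = 15 + 8400 = 8415$)
$x{\left(-605 \right)} + I = \frac{1}{400} \left(-605\right) + 8415 = - \frac{121}{80} + 8415 = \frac{673079}{80}$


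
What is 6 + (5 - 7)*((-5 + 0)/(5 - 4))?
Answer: 16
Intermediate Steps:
6 + (5 - 7)*((-5 + 0)/(5 - 4)) = 6 - (-10)/1 = 6 - (-10) = 6 - 2*(-5) = 6 + 10 = 16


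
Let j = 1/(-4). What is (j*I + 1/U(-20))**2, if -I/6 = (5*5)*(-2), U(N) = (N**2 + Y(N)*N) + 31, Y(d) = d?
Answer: 3884280976/690561 ≈ 5624.8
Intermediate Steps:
U(N) = 31 + 2*N**2 (U(N) = (N**2 + N*N) + 31 = (N**2 + N**2) + 31 = 2*N**2 + 31 = 31 + 2*N**2)
I = 300 (I = -6*5*5*(-2) = -150*(-2) = -6*(-50) = 300)
j = -1/4 ≈ -0.25000
(j*I + 1/U(-20))**2 = (-1/4*300 + 1/(31 + 2*(-20)**2))**2 = (-75 + 1/(31 + 2*400))**2 = (-75 + 1/(31 + 800))**2 = (-75 + 1/831)**2 = (-62324/831)**2 = 3884280976/690561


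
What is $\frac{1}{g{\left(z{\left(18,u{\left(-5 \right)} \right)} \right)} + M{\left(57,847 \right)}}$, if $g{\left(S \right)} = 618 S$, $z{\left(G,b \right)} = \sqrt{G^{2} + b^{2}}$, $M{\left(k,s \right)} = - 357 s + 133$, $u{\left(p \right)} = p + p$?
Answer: $- \frac{151123}{45595354370} - \frac{309 \sqrt{106}}{22797677185} \approx -3.454 \cdot 10^{-6}$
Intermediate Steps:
$u{\left(p \right)} = 2 p$
$M{\left(k,s \right)} = 133 - 357 s$
$\frac{1}{g{\left(z{\left(18,u{\left(-5 \right)} \right)} \right)} + M{\left(57,847 \right)}} = \frac{1}{618 \sqrt{18^{2} + \left(2 \left(-5\right)\right)^{2}} + \left(133 - 302379\right)} = \frac{1}{618 \sqrt{324 + \left(-10\right)^{2}} + \left(133 - 302379\right)} = \frac{1}{618 \sqrt{324 + 100} - 302246} = \frac{1}{618 \sqrt{424} - 302246} = \frac{1}{618 \cdot 2 \sqrt{106} - 302246} = \frac{1}{1236 \sqrt{106} - 302246} = \frac{1}{-302246 + 1236 \sqrt{106}}$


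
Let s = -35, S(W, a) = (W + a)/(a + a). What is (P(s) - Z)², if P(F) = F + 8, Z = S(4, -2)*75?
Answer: 441/4 ≈ 110.25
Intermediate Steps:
S(W, a) = (W + a)/(2*a) (S(W, a) = (W + a)/((2*a)) = (W + a)*(1/(2*a)) = (W + a)/(2*a))
Z = -75/2 (Z = ((½)*(4 - 2)/(-2))*75 = ((½)*(-½)*2)*75 = -½*75 = -75/2 ≈ -37.500)
P(F) = 8 + F
(P(s) - Z)² = ((8 - 35) - 1*(-75/2))² = (-27 + 75/2)² = (21/2)² = 441/4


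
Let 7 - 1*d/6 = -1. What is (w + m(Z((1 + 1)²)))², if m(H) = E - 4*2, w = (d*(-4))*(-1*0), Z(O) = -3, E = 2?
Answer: 36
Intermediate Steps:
d = 48 (d = 42 - 6*(-1) = 42 + 6 = 48)
w = 0 (w = (48*(-4))*(-1*0) = -192*0 = 0)
m(H) = -6 (m(H) = 2 - 4*2 = 2 - 8 = -6)
(w + m(Z((1 + 1)²)))² = (0 - 6)² = (-6)² = 36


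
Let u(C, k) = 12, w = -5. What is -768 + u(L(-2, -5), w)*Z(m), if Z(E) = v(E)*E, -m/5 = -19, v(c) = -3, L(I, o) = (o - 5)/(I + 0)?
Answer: -4188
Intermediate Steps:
L(I, o) = (-5 + o)/I
m = 95 (m = -5*(-19) = 95)
Z(E) = -3*E
-768 + u(L(-2, -5), w)*Z(m) = -768 + 12*(-3*95) = -768 + 12*(-285) = -768 - 3420 = -4188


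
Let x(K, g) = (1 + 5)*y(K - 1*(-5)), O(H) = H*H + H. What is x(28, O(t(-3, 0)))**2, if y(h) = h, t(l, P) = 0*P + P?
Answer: 39204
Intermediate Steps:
t(l, P) = P (t(l, P) = 0 + P = P)
O(H) = H + H**2 (O(H) = H**2 + H = H + H**2)
x(K, g) = 30 + 6*K (x(K, g) = (1 + 5)*(K - 1*(-5)) = 6*(K + 5) = 6*(5 + K) = 30 + 6*K)
x(28, O(t(-3, 0)))**2 = (30 + 6*28)**2 = (30 + 168)**2 = 198**2 = 39204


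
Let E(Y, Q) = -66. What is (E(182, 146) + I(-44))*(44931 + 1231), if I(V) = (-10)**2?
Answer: 1569508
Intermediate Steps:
I(V) = 100
(E(182, 146) + I(-44))*(44931 + 1231) = (-66 + 100)*(44931 + 1231) = 34*46162 = 1569508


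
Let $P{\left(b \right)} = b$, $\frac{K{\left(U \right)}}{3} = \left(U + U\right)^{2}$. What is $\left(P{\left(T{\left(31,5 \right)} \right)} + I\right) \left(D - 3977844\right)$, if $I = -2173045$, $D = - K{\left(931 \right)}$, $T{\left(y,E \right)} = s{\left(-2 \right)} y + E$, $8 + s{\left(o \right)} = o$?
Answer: $31250547489600$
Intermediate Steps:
$s{\left(o \right)} = -8 + o$
$K{\left(U \right)} = 12 U^{2}$ ($K{\left(U \right)} = 3 \left(U + U\right)^{2} = 3 \left(2 U\right)^{2} = 3 \cdot 4 U^{2} = 12 U^{2}$)
$T{\left(y,E \right)} = E - 10 y$ ($T{\left(y,E \right)} = \left(-8 - 2\right) y + E = - 10 y + E = E - 10 y$)
$D = -10401132$ ($D = - 12 \cdot 931^{2} = - 12 \cdot 866761 = \left(-1\right) 10401132 = -10401132$)
$\left(P{\left(T{\left(31,5 \right)} \right)} + I\right) \left(D - 3977844\right) = \left(\left(5 - 310\right) - 2173045\right) \left(-10401132 - 3977844\right) = \left(\left(5 - 310\right) - 2173045\right) \left(-14378976\right) = \left(-305 - 2173045\right) \left(-14378976\right) = \left(-2173350\right) \left(-14378976\right) = 31250547489600$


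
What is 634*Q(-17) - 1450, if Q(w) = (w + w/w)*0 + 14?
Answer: 7426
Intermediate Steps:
Q(w) = 14 (Q(w) = (w + 1)*0 + 14 = (1 + w)*0 + 14 = 0 + 14 = 14)
634*Q(-17) - 1450 = 634*14 - 1450 = 8876 - 1450 = 7426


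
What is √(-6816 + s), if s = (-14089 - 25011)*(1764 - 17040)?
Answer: 12*√4147811 ≈ 24439.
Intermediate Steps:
s = 597291600 (s = -39100*(-15276) = 597291600)
√(-6816 + s) = √(-6816 + 597291600) = √597284784 = 12*√4147811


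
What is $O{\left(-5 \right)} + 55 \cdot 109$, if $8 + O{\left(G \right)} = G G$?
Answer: $6012$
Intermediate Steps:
$O{\left(G \right)} = -8 + G^{2}$ ($O{\left(G \right)} = -8 + G G = -8 + G^{2}$)
$O{\left(-5 \right)} + 55 \cdot 109 = \left(-8 + \left(-5\right)^{2}\right) + 55 \cdot 109 = \left(-8 + 25\right) + 5995 = 17 + 5995 = 6012$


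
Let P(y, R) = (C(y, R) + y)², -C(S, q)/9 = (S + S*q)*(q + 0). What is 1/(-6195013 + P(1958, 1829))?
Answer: 1/3478884060319342803711 ≈ 2.8745e-22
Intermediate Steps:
C(S, q) = -9*q*(S + S*q) (C(S, q) = -9*(S + S*q)*(q + 0) = -9*(S + S*q)*q = -9*q*(S + S*q))
P(y, R) = (y - 9*R*y*(1 + R))² (P(y, R) = (-9*y*R*(1 + R) + y)² = (-9*R*y*(1 + R) + y)² = (y - 9*R*y*(1 + R))²)
1/(-6195013 + P(1958, 1829)) = 1/(-6195013 + 1958²*(-1 + 9*1829*(1 + 1829))²) = 1/(-6195013 + 3833764*(-1 + 9*1829*1830)²) = 1/(-6195013 + 3833764*(-1 + 30123630)²) = 1/(-6195013 + 3833764*30123629²) = 1/(-6195013 + 3833764*907433024129641) = 1/(-6195013 + 3478884060319348998724) = 1/3478884060319342803711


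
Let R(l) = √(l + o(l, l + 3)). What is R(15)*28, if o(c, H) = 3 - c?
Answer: 28*√3 ≈ 48.497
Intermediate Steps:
R(l) = √3 (R(l) = √(l + (3 - l)) = √3)
R(15)*28 = √3*28 = 28*√3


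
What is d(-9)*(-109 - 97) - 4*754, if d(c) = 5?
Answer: -4046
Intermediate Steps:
d(-9)*(-109 - 97) - 4*754 = 5*(-109 - 97) - 4*754 = 5*(-206) - 3016 = -1030 - 3016 = -4046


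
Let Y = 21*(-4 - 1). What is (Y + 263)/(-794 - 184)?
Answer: -79/489 ≈ -0.16155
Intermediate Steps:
Y = -105 (Y = 21*(-5) = -105)
(Y + 263)/(-794 - 184) = (-105 + 263)/(-794 - 184) = 158/(-978) = 158*(-1/978) = -79/489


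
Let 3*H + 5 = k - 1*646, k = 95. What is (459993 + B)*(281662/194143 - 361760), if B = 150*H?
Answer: -57380271144706/367 ≈ -1.5635e+11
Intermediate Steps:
H = -556/3 (H = -5/3 + (95 - 1*646)/3 = -5/3 + (95 - 646)/3 = -5/3 + (1/3)*(-551) = -5/3 - 551/3 = -556/3 ≈ -185.33)
B = -27800 (B = 150*(-556/3) = -27800)
(459993 + B)*(281662/194143 - 361760) = (459993 - 27800)*(281662/194143 - 361760) = 432193*(281662*(1/194143) - 361760) = 432193*(281662/194143 - 361760) = 432193*(-70232890018/194143) = -57380271144706/367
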